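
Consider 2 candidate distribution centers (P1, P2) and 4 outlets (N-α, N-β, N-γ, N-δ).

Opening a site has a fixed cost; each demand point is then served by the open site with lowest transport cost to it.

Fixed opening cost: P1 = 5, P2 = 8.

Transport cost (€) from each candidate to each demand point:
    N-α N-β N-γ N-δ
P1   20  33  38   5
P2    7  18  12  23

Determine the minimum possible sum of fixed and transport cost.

Open {P1, P2}: assign each demand point to its cheapest open site.
  N-α→P2 7, N-β→P2 18, N-γ→P2 12, N-δ→P1 5
  transport cost 42, fixed 13 → total 55.
Compare {P2}: transport cost 60 + fixed 8 = 68.
Compare {P1}: transport cost 96 + fixed 5 = 101.

55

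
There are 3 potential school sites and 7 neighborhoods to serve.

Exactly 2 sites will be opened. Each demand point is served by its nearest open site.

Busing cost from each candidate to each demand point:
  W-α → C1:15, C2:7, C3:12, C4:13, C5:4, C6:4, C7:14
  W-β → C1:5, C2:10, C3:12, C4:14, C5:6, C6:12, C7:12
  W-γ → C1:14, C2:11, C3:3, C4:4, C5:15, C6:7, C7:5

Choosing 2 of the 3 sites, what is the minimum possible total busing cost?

40

Open {W-β, W-γ}.
  C1→W-β 5, C2→W-β 10, C3→W-γ 3, C4→W-γ 4, C5→W-β 6, C6→W-γ 7, C7→W-γ 5  ⇒ total 40.
Compare {W-α, W-γ}: total 41.
Compare {W-α, W-β}: total 57.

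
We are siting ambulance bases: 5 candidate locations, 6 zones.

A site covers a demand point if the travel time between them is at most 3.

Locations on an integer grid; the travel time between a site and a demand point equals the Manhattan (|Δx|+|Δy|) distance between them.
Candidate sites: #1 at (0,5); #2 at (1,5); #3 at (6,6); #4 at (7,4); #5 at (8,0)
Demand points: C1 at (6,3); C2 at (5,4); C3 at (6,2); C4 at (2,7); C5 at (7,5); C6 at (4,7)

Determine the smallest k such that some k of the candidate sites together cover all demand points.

Coverage sets (demand points within 3 of each site):
  #1: {}
  #2: {C4}
  #3: {C1, C2, C5, C6}
  #4: {C1, C2, C3, C5}
  #5: {}
No 2 sites suffice: every size-2 union leaves at least one demand point uncovered.
But {#2, #3, #4} covers everything, so the minimum is 3.

3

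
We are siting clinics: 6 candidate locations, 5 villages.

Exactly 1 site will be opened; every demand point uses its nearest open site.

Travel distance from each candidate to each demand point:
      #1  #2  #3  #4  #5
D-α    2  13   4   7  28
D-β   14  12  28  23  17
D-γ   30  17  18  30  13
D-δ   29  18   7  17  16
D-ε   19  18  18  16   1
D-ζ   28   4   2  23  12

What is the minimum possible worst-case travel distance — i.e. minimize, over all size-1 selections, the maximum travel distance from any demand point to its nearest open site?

19

Open {D-ε}.
  Farthest demand point is #1 at travel distance 19 (to D-ε); all others are ≤ 19.
With {D-α} the worst case is 28.
With {D-β} the worst case is 28.
No size-1 selection achieves below 19.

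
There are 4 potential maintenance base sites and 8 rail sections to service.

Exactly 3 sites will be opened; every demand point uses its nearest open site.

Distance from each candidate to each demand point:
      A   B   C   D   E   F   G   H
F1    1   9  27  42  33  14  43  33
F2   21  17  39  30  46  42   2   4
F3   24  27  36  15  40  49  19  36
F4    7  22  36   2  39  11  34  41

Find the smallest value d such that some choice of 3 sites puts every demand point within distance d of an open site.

Open {F1, F2, F3}.
  Farthest demand point is E at distance 33 (to F1); all others are ≤ 33.
With {F1, F2, F4} the worst case is 33.
With {F1, F3, F4} the worst case is 33.
No size-3 selection achieves below 33.

33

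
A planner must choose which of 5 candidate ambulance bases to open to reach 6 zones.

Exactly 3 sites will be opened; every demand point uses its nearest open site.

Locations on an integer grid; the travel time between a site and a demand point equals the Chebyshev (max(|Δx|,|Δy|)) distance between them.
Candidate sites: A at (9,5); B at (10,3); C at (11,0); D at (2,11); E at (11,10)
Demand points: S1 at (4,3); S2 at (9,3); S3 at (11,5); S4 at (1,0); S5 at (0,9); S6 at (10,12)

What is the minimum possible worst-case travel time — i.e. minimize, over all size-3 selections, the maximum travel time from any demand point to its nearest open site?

Open {A, B, D}.
  Farthest demand point is S4 at travel time 8 (to A); all others are ≤ 8.
With {A, C, D} the worst case is 8.
With {A, D, E} the worst case is 8.
No size-3 selection achieves below 8.

8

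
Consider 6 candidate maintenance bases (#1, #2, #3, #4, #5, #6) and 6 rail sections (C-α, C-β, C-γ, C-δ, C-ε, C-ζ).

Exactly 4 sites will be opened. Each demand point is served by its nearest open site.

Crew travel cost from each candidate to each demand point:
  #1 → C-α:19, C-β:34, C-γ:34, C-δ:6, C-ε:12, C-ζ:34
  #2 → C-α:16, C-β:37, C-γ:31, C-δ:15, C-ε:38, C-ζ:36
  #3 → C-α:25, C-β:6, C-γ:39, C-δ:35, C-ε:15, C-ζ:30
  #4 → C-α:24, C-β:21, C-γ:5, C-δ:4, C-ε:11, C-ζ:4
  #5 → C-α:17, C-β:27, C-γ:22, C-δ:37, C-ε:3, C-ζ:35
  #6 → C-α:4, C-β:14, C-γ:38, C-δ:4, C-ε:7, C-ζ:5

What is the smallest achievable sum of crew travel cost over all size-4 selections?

26

Open {#3, #4, #5, #6}.
  C-α→#6 4, C-β→#3 6, C-γ→#4 5, C-δ→#4 4, C-ε→#5 3, C-ζ→#4 4  ⇒ total 26.
Compare {#1, #3, #4, #6}: total 30.
Compare {#2, #3, #4, #6}: total 30.
No size-4 selection does better; minimum is 26.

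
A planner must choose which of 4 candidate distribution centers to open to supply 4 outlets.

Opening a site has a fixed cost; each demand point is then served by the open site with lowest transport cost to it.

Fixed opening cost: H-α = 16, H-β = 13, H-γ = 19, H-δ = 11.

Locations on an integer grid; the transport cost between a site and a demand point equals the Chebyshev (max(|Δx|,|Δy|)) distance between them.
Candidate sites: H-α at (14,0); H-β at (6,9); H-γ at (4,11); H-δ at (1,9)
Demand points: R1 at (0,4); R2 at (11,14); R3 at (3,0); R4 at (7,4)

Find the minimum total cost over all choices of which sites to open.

Open {H-β}: assign each demand point to its cheapest open site.
  R1→H-β 6, R2→H-β 5, R3→H-β 9, R4→H-β 5
  transport cost 25, fixed 13 → total 38.
Compare {H-δ}: transport cost 30 + fixed 11 = 41.
Compare {H-β, H-δ}: transport cost 24 + fixed 24 = 48.
Compare {H-γ}: transport cost 32 + fixed 19 = 51.
All other subsets cost ≥ 41. Minimum total cost: 38.

38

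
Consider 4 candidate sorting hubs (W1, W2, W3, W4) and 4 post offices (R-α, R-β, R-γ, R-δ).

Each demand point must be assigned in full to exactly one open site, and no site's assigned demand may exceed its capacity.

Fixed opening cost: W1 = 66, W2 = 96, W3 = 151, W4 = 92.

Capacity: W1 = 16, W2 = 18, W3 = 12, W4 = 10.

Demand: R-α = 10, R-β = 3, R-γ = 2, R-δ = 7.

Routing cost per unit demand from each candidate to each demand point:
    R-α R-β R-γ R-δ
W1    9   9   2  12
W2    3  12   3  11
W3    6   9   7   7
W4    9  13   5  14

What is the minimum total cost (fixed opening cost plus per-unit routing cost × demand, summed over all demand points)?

Open {W1, W2}; cheapest assignment that respects the capacities:
  W1 (cap 16, load 5): R-β, R-γ — cost 3×9 + 2×2 = 31
  W2 (cap 18, load 17): R-α, R-δ — cost 10×3 + 7×11 = 107
  Shipping 138, fixed 162 → total 300.
  Any other capacity-feasible assignment to {W1, W2} ships for at least 138.
Compare {W2, W4}: its best feasible assignment gives total 344.
Compare {W2, W3}: its best feasible assignment gives total 359.
Every other set of open sites that can feasibly serve all demand totals ≥ 344 even under its best assignment. Minimum: 300.

300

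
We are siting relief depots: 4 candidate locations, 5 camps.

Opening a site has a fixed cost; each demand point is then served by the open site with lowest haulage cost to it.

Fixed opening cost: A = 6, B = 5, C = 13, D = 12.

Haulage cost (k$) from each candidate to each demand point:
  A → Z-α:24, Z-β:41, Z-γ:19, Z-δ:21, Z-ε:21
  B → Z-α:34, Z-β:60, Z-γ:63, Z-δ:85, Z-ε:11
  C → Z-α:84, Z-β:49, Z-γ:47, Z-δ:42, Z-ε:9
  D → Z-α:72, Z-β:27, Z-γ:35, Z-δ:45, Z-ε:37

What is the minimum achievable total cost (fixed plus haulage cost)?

125

Open {A, B, D}: assign each demand point to its cheapest open site.
  Z-α→A 24, Z-β→D 27, Z-γ→A 19, Z-δ→A 21, Z-ε→B 11
  haulage cost 102, fixed 23 → total 125.
Compare {A, B}: haulage cost 116 + fixed 11 = 127.
Compare {A, D}: haulage cost 112 + fixed 18 = 130.
Compare {A, C, D}: haulage cost 100 + fixed 31 = 131.
All other subsets cost ≥ 127. Minimum total cost: 125.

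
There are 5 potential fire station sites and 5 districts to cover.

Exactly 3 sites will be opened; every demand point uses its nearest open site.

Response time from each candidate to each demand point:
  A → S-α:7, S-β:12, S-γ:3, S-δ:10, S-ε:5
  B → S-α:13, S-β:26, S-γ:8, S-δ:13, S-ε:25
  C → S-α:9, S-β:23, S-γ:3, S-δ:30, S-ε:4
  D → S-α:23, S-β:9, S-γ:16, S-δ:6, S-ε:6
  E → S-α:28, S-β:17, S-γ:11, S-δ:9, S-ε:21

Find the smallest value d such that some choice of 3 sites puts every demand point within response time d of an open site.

Open {A, B, D}.
  Farthest demand point is S-β at response time 9 (to D); all others are ≤ 9.
With {A, C, D} the worst case is 9.
With {A, D, E} the worst case is 9.
No size-3 selection achieves below 9.

9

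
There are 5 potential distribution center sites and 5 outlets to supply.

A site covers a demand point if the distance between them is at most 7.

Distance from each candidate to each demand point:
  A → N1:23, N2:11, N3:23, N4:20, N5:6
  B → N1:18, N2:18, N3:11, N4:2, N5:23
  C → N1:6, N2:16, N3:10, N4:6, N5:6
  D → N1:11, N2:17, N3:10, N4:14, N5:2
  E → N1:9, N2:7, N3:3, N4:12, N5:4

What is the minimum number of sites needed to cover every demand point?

Coverage sets (demand points within 7 of each site):
  A: {N5}
  B: {N4}
  C: {N1, N4, N5}
  D: {N5}
  E: {N2, N3, N5}
No single site covers all 5 demand points.
But {C, E} covers everything, so the minimum is 2.

2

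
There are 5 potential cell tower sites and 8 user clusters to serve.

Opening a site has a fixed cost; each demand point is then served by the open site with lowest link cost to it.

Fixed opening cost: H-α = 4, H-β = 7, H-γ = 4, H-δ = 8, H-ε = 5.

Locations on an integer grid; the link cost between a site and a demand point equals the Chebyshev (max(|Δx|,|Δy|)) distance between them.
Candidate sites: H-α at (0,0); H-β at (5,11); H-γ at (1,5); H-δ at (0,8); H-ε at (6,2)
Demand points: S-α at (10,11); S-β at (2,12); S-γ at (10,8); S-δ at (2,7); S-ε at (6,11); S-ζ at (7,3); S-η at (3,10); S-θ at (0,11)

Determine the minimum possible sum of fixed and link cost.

38

Open {H-β, H-ε}: assign each demand point to its cheapest open site.
  S-α→H-β 5, S-β→H-β 3, S-γ→H-β 5, S-δ→H-β 4, S-ε→H-β 1, S-ζ→H-ε 1, S-η→H-β 2, S-θ→H-β 5
  link cost 26, fixed 12 → total 38.
Compare {H-β}: link cost 33 + fixed 7 = 40.
Compare {H-β, H-γ}: link cost 29 + fixed 11 = 40.
Compare {H-β, H-γ, H-ε}: link cost 24 + fixed 16 = 40.
All other subsets cost ≥ 40. Minimum total cost: 38.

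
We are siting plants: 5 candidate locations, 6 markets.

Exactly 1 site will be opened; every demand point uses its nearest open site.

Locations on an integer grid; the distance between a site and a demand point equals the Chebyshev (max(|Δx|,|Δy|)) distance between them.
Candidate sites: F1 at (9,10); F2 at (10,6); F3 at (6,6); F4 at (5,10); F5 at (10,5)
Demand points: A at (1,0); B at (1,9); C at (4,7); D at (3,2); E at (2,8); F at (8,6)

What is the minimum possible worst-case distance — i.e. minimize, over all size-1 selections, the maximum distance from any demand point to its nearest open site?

Open {F3}.
  Farthest demand point is A at distance 6 (to F3); all others are ≤ 6.
With {F2} the worst case is 9.
With {F5} the worst case is 9.
No size-1 selection achieves below 6.

6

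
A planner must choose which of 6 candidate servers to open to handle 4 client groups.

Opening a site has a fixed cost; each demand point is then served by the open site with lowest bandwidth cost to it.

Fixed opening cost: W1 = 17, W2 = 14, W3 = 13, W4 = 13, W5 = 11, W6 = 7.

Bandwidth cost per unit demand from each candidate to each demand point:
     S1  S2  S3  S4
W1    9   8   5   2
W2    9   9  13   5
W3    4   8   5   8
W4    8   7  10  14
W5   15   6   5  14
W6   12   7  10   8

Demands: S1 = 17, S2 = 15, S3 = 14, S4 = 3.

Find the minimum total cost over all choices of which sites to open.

Open {W1, W3, W5}: assign each demand point to its cheapest open site.
  S1→W3 17×4=68, S2→W5 15×6=90, S3→W1 14×5=70, S4→W1 3×2=6
  bandwidth cost 234, fixed 41 → total 275.
Compare {W3, W5}: bandwidth cost 252 + fixed 24 = 276.
Compare {W2, W3, W5}: bandwidth cost 243 + fixed 38 = 281.
Compare {W1, W3, W5, W6}: bandwidth cost 234 + fixed 48 = 282.
All other subsets cost ≥ 276. Minimum total cost: 275.

275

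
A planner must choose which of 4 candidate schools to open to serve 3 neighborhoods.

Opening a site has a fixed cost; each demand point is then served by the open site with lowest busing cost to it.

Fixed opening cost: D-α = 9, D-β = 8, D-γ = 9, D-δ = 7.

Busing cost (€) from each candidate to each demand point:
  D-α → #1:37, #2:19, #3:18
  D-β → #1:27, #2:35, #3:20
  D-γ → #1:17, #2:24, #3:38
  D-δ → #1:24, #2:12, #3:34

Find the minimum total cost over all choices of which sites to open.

70

Open {D-α, D-δ}: assign each demand point to its cheapest open site.
  #1→D-δ 24, #2→D-δ 12, #3→D-α 18
  busing cost 54, fixed 16 → total 70.
Compare {D-β, D-δ}: busing cost 56 + fixed 15 = 71.
Compare {D-α, D-γ}: busing cost 54 + fixed 18 = 72.
Compare {D-α, D-γ, D-δ}: busing cost 47 + fixed 25 = 72.
All other subsets cost ≥ 71. Minimum total cost: 70.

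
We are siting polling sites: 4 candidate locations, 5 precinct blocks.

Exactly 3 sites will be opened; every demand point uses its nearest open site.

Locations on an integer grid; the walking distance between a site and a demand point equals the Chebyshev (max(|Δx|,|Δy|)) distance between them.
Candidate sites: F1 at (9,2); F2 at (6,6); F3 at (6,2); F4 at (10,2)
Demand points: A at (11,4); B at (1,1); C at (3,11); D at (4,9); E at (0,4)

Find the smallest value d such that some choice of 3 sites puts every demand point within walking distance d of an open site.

Open {F1, F2, F3}.
  Farthest demand point is E at walking distance 6 (to F2); all others are ≤ 6.
With {F1, F2, F4} the worst case is 6.
With {F2, F3, F4} the worst case is 6.
No size-3 selection achieves below 6.

6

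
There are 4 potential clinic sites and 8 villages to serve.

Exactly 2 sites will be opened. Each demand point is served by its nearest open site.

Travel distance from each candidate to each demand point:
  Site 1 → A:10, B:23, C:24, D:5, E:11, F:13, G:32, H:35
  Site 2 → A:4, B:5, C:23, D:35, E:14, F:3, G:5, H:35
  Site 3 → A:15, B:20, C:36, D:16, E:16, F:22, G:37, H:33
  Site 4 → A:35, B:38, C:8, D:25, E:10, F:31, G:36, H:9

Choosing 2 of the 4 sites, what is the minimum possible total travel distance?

Open {Site 2, Site 4}.
  A→Site 2 4, B→Site 2 5, C→Site 4 8, D→Site 4 25, E→Site 4 10, F→Site 2 3, G→Site 2 5, H→Site 4 9  ⇒ total 69.
Compare {Site 1, Site 2}: total 91.
Compare {Site 2, Site 3}: total 103.
No size-2 selection does better; minimum is 69.

69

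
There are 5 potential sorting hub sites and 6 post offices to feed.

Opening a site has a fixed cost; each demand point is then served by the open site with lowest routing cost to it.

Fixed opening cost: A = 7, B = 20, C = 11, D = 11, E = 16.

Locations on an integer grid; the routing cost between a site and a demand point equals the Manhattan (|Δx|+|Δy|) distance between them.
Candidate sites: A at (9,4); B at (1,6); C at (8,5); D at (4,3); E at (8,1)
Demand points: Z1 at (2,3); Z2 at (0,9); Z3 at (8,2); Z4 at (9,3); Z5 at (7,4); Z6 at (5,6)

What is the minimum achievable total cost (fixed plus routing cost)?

40

Open {A, D}: assign each demand point to its cheapest open site.
  Z1→D 2, Z2→D 10, Z3→A 3, Z4→A 1, Z5→A 2, Z6→D 4
  routing cost 22, fixed 18 → total 40.
Compare {A}: routing cost 34 + fixed 7 = 41.
Compare {D}: routing cost 30 + fixed 11 = 41.
Compare {C}: routing cost 32 + fixed 11 = 43.
All other subsets cost ≥ 41. Minimum total cost: 40.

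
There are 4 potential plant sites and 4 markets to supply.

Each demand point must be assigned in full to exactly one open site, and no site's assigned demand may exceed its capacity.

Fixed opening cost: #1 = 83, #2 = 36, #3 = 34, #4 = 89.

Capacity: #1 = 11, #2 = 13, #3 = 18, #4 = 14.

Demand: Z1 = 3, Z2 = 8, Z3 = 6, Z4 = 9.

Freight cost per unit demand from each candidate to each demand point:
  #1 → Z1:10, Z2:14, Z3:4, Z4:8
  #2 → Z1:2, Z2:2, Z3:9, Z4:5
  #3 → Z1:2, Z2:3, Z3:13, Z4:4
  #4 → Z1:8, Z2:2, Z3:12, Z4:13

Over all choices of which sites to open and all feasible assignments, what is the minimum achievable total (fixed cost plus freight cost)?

190

Open {#2, #3}; cheapest assignment that respects the capacities:
  #2 (cap 13, load 9): Z1, Z3 — cost 3×2 + 6×9 = 60
  #3 (cap 18, load 17): Z2, Z4 — cost 8×3 + 9×4 = 60
  Shipping 120, fixed 70 → total 190.
  Any other capacity-feasible assignment to {#2, #3} ships for at least 120.
Compare {#1, #3}: its best feasible assignment gives total 231.
Compare {#1, #2, #3}: its best feasible assignment gives total 235.
Every other set of open sites that can feasibly serve all demand totals ≥ 231 even under its best assignment. Minimum: 190.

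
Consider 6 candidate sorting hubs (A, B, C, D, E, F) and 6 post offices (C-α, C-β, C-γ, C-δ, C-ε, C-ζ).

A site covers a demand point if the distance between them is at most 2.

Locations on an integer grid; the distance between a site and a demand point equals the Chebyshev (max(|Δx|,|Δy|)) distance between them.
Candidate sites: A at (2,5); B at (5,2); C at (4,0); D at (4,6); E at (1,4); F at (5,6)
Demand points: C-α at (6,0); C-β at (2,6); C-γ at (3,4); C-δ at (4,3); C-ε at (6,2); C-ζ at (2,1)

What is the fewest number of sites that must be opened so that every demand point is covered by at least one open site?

Coverage sets (demand points within 2 of each site):
  A: {C-β, C-γ, C-δ}
  B: {C-α, C-γ, C-δ, C-ε}
  C: {C-α, C-ε, C-ζ}
  D: {C-β, C-γ}
  E: {C-β, C-γ}
  F: {C-γ}
No single site covers all 6 demand points.
But {A, C} covers everything, so the minimum is 2.

2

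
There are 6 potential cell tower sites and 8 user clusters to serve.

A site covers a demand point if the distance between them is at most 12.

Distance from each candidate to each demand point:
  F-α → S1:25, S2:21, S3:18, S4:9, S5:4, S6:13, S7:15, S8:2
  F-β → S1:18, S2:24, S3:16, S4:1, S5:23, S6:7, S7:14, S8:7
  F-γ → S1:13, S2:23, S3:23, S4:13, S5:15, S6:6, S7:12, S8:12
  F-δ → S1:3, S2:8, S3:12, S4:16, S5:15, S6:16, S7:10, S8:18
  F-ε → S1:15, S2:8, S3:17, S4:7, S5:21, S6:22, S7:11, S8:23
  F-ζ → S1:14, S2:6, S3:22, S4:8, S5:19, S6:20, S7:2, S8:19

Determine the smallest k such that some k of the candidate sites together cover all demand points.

Coverage sets (demand points within 12 of each site):
  F-α: {S4, S5, S8}
  F-β: {S4, S6, S8}
  F-γ: {S6, S7, S8}
  F-δ: {S1, S2, S3, S7}
  F-ε: {S2, S4, S7}
  F-ζ: {S2, S4, S7}
No 2 sites suffice: every size-2 union leaves at least one demand point uncovered.
But {F-α, F-β, F-δ} covers everything, so the minimum is 3.

3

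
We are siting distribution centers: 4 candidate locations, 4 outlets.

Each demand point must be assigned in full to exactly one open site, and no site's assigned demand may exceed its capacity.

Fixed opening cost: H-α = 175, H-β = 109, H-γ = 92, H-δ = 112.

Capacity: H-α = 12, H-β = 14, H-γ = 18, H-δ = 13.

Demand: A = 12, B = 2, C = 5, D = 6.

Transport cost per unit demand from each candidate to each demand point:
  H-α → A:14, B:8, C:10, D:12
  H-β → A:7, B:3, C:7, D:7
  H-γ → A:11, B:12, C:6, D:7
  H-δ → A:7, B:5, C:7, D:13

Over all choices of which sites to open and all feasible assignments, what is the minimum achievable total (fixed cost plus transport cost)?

363

Open {H-β, H-γ}; cheapest assignment that respects the capacities:
  H-β (cap 14, load 14): A, B — cost 12×7 + 2×3 = 90
  H-γ (cap 18, load 11): C, D — cost 5×6 + 6×7 = 72
  Shipping 162, fixed 201 → total 363.
  Any other capacity-feasible assignment to {H-β, H-γ} ships for at least 162.
Compare {H-γ, H-δ}: its best feasible assignment gives total 384.
Compare {H-β, H-δ}: its best feasible assignment gives total 388.
Every other set of open sites that can feasibly serve all demand totals ≥ 384 even under its best assignment. Minimum: 363.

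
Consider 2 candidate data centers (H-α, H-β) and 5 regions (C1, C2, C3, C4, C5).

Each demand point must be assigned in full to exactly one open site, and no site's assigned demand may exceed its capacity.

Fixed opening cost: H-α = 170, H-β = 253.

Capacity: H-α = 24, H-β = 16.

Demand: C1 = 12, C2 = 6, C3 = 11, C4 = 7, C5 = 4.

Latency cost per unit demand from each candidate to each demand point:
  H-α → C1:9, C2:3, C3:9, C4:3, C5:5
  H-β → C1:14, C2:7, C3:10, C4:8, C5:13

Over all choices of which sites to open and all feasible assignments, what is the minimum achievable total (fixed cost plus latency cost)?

781

Open {H-α, H-β}; cheapest assignment that respects the capacities:
  H-α (cap 24, load 24): C2, C3, C4 — cost 6×3 + 11×9 + 7×3 = 138
  H-β (cap 16, load 16): C1, C5 — cost 12×14 + 4×13 = 220
  Shipping 358, fixed 423 → total 781.
  Any other capacity-feasible assignment to {H-α, H-β} ships for at least 358.
Total demand is 40 and no other set of sites has combined capacity ≥ 40, so {H-α, H-β} is the only feasible choice of open sites. Minimum: 781.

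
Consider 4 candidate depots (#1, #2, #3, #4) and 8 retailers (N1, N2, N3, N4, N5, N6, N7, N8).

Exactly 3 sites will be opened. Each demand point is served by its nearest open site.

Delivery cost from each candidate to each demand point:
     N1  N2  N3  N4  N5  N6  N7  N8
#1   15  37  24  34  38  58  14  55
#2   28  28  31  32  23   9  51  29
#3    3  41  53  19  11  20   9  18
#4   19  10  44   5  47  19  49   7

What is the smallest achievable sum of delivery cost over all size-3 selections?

85

Open {#2, #3, #4}.
  N1→#3 3, N2→#4 10, N3→#2 31, N4→#4 5, N5→#3 11, N6→#2 9, N7→#3 9, N8→#4 7  ⇒ total 85.
Compare {#1, #3, #4}: total 88.
Compare {#1, #2, #4}: total 107.
No size-3 selection does better; minimum is 85.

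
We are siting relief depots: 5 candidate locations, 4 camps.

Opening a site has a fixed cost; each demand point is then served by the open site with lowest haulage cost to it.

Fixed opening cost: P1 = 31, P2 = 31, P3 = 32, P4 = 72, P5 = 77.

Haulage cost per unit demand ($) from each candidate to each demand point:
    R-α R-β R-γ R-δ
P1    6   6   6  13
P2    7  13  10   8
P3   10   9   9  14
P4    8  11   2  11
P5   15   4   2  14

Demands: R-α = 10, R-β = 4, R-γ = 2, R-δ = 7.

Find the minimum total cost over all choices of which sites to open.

Open {P1, P2}: assign each demand point to its cheapest open site.
  R-α→P1 10×6=60, R-β→P1 4×6=24, R-γ→P1 2×6=12, R-δ→P2 7×8=56
  haulage cost 152, fixed 62 → total 214.
Compare {P1}: haulage cost 187 + fixed 31 = 218.
Compare {P2}: haulage cost 198 + fixed 31 = 229.
Compare {P2, P3}: haulage cost 180 + fixed 63 = 243.
All other subsets cost ≥ 218. Minimum total cost: 214.

214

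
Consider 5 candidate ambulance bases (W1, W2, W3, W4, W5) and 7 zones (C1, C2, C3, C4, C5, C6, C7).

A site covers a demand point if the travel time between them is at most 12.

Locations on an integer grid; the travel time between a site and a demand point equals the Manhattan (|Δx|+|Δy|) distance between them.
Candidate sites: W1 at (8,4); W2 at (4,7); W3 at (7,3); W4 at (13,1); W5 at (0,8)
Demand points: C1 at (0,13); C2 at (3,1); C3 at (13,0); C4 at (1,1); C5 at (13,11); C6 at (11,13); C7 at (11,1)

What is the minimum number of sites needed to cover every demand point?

Coverage sets (demand points within 12 of each site):
  W1: {C2, C3, C4, C5, C6, C7}
  W2: {C1, C2, C4}
  W3: {C2, C3, C4, C7}
  W4: {C2, C3, C4, C5, C7}
  W5: {C1, C2, C4}
No single site covers all 7 demand points.
But {W1, W2} covers everything, so the minimum is 2.

2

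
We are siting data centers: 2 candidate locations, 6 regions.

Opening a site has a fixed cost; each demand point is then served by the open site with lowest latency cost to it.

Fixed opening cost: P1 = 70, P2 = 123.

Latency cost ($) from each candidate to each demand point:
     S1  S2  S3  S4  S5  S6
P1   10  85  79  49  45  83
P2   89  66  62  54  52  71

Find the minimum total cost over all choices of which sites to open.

421

Open {P1}: assign each demand point to its cheapest open site.
  S1→P1 10, S2→P1 85, S3→P1 79, S4→P1 49, S5→P1 45, S6→P1 83
  latency cost 351, fixed 70 → total 421.
Compare {P1, P2}: latency cost 303 + fixed 193 = 496.
Compare {P2}: latency cost 394 + fixed 123 = 517.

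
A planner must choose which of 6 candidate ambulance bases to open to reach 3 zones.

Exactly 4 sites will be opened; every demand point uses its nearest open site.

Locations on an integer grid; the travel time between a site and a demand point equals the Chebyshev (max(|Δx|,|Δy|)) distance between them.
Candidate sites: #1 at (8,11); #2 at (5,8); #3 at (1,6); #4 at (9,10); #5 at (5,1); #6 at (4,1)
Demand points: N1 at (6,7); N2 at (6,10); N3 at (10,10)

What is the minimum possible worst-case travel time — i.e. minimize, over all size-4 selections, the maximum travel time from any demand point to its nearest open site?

Open {#1, #2, #3, #4}.
  Farthest demand point is N2 at travel time 2 (to #1); all others are ≤ 2.
With {#1, #2, #3, #5} the worst case is 2.
With {#1, #2, #3, #6} the worst case is 2.
No size-4 selection achieves below 2.

2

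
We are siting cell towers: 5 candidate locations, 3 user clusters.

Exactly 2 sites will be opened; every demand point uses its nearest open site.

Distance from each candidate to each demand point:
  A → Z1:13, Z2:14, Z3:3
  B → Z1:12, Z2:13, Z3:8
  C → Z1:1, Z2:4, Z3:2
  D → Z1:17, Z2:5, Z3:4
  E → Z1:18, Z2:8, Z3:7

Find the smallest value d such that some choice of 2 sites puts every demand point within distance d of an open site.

Open {A, C}.
  Farthest demand point is Z2 at distance 4 (to C); all others are ≤ 4.
With {B, C} the worst case is 4.
With {C, D} the worst case is 4.
No size-2 selection achieves below 4.

4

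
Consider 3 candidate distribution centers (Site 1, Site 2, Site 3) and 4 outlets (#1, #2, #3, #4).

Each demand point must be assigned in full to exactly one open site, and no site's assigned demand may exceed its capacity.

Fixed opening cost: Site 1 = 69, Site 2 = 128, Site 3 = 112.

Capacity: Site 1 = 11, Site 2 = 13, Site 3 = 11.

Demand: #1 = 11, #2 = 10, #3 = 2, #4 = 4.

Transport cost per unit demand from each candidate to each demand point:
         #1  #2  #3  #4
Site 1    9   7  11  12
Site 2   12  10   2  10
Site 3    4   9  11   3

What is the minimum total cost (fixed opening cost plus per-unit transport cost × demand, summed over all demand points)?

Open {Site 1, Site 2, Site 3}; cheapest assignment that respects the capacities:
  Site 1 (cap 11, load 10): #2 — cost 10×7 = 70
  Site 2 (cap 13, load 6): #3, #4 — cost 2×2 + 4×10 = 44
  Site 3 (cap 11, load 11): #1 — cost 11×4 = 44
  Shipping 158, fixed 309 → total 467.
  Any other capacity-feasible assignment to {Site 1, Site 2, Site 3} ships for at least 158.
Total demand is 27 and no other set of sites has combined capacity ≥ 27, so {Site 1, Site 2, Site 3} is the only feasible choice of open sites. Minimum: 467.

467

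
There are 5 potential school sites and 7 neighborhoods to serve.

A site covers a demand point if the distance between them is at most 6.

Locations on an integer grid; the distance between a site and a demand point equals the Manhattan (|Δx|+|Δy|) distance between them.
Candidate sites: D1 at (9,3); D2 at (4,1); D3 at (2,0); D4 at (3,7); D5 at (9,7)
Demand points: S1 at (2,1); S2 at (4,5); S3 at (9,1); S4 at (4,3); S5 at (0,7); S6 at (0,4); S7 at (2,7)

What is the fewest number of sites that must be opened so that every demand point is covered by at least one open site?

Coverage sets (demand points within 6 of each site):
  D1: {S3, S4}
  D2: {S1, S2, S3, S4}
  D3: {S1, S4, S6}
  D4: {S2, S4, S5, S6, S7}
  D5: {S3}
No single site covers all 7 demand points.
But {D2, D4} covers everything, so the minimum is 2.

2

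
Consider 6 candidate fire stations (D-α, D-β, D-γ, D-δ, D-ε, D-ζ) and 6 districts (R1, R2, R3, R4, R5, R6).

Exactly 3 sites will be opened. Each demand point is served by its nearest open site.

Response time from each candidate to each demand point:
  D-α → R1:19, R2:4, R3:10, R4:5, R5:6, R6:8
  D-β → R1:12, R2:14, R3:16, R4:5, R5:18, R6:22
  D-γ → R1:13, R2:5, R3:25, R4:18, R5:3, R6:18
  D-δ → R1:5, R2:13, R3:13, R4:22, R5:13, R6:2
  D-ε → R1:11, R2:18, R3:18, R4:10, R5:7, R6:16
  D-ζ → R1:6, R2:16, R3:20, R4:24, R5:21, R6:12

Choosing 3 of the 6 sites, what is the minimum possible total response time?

29

Open {D-α, D-γ, D-δ}.
  R1→D-δ 5, R2→D-α 4, R3→D-α 10, R4→D-α 5, R5→D-γ 3, R6→D-δ 2  ⇒ total 29.
Compare {D-α, D-β, D-δ}: total 32.
Compare {D-α, D-δ, D-ε}: total 32.
No size-3 selection does better; minimum is 29.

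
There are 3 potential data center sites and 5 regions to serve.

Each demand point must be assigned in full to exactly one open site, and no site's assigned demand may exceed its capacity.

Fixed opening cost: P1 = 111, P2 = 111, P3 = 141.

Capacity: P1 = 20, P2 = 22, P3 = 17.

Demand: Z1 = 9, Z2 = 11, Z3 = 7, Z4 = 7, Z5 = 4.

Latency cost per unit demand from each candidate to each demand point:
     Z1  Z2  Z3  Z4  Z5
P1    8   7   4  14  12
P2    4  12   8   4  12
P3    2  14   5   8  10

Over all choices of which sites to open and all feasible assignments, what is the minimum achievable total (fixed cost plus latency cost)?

439

Open {P1, P2}; cheapest assignment that respects the capacities:
  P1 (cap 20, load 18): Z2, Z3 — cost 11×7 + 7×4 = 105
  P2 (cap 22, load 20): Z1, Z4, Z5 — cost 9×4 + 7×4 + 4×12 = 112
  Shipping 217, fixed 222 → total 439.
  Any other capacity-feasible assignment to {P1, P2} ships for at least 217.
Compare {P2, P3}: its best feasible assignment gives total 513.
Compare {P1, P2, P3}: its best feasible assignment gives total 554.
Every other set of open sites that can feasibly serve all demand totals ≥ 513 even under its best assignment. Minimum: 439.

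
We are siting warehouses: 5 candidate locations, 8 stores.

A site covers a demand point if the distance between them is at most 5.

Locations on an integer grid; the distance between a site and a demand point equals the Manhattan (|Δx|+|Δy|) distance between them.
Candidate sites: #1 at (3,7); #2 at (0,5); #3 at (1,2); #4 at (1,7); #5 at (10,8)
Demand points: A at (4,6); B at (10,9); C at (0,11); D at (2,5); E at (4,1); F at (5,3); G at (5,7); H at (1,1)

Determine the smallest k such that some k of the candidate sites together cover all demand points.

3

Coverage sets (demand points within 5 of each site):
  #1: {A, D, G}
  #2: {A, D, H}
  #3: {D, E, F, H}
  #4: {A, C, D, G}
  #5: {B}
No 2 sites suffice: every size-2 union leaves at least one demand point uncovered.
But {#3, #4, #5} covers everything, so the minimum is 3.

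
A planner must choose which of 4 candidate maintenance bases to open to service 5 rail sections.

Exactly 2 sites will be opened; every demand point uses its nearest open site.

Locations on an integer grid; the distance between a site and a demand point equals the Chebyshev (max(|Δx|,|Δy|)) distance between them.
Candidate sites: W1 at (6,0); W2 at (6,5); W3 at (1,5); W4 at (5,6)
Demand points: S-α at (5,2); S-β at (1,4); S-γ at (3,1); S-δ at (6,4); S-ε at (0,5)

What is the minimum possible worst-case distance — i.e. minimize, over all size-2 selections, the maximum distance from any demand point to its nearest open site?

Open {W1, W3}.
  Farthest demand point is S-δ at distance 4 (to W1); all others are ≤ 4.
With {W2, W3} the worst case is 4.
With {W3, W4} the worst case is 4.
No size-2 selection achieves below 4.

4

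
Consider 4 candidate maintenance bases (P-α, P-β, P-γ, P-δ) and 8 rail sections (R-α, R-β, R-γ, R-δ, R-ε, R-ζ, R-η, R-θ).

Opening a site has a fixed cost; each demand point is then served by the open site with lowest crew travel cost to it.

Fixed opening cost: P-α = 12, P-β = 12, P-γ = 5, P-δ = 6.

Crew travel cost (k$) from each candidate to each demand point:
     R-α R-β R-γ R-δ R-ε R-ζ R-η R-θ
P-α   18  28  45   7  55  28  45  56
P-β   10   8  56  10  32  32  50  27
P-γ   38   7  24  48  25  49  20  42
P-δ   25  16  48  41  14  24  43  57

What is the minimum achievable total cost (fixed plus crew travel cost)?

Open {P-β, P-γ, P-δ}: assign each demand point to its cheapest open site.
  R-α→P-β 10, R-β→P-γ 7, R-γ→P-γ 24, R-δ→P-β 10, R-ε→P-δ 14, R-ζ→P-δ 24, R-η→P-γ 20, R-θ→P-β 27
  crew travel cost 136, fixed 23 → total 159.
Compare {P-α, P-β, P-γ, P-δ}: crew travel cost 133 + fixed 35 = 168.
Compare {P-β, P-γ}: crew travel cost 155 + fixed 17 = 172.
Compare {P-α, P-β, P-γ}: crew travel cost 148 + fixed 29 = 177.
All other subsets cost ≥ 168. Minimum total cost: 159.

159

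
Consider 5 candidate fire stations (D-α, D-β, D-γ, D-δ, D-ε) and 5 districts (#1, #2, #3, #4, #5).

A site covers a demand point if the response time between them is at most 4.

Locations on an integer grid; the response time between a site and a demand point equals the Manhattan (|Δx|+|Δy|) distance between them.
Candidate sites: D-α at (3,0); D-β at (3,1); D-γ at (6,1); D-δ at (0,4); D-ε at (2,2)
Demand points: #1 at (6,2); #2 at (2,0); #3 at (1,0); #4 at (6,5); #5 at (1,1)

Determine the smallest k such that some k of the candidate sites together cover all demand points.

2

Coverage sets (demand points within 4 of each site):
  D-α: {#2, #3, #5}
  D-β: {#1, #2, #3, #5}
  D-γ: {#1, #4}
  D-δ: {#5}
  D-ε: {#1, #2, #3, #5}
No single site covers all 5 demand points.
But {D-α, D-γ} covers everything, so the minimum is 2.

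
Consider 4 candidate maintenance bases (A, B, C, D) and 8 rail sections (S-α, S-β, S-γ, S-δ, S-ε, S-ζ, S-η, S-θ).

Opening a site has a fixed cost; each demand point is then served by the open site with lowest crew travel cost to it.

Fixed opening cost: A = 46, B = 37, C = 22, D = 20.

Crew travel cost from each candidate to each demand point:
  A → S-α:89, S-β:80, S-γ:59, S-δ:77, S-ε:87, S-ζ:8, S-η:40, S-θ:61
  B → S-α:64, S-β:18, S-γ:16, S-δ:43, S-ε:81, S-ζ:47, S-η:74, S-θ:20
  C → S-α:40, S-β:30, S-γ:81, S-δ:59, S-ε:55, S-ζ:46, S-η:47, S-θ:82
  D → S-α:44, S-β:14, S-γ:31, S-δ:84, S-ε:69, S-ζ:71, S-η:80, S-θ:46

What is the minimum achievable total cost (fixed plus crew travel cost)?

Open {B, C}: assign each demand point to its cheapest open site.
  S-α→C 40, S-β→B 18, S-γ→B 16, S-δ→B 43, S-ε→C 55, S-ζ→C 46, S-η→C 47, S-θ→B 20
  crew travel cost 285, fixed 59 → total 344.
Compare {A, B, C}: crew travel cost 240 + fixed 105 = 345.
Compare {A, B, D}: crew travel cost 254 + fixed 103 = 357.
Compare {B, C, D}: crew travel cost 281 + fixed 79 = 360.
All other subsets cost ≥ 345. Minimum total cost: 344.

344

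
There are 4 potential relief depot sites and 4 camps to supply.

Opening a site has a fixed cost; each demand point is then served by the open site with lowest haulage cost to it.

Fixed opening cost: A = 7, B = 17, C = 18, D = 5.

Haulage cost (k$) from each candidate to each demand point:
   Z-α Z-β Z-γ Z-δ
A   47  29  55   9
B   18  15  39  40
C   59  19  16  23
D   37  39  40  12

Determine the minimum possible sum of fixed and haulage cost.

Open {A, B, C}: assign each demand point to its cheapest open site.
  Z-α→B 18, Z-β→B 15, Z-γ→C 16, Z-δ→A 9
  haulage cost 58, fixed 42 → total 100.
Compare {B, C, D}: haulage cost 61 + fixed 40 = 101.
Compare {A, B}: haulage cost 81 + fixed 24 = 105.
Compare {A, B, C, D}: haulage cost 58 + fixed 47 = 105.
All other subsets cost ≥ 101. Minimum total cost: 100.

100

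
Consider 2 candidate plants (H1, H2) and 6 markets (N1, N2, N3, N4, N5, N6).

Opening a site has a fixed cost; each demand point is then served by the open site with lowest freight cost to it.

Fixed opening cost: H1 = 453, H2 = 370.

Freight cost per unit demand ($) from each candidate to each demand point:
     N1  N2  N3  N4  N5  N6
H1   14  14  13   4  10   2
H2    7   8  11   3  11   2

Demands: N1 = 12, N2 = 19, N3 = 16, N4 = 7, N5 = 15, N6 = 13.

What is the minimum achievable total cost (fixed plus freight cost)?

Open {H2}: assign each demand point to its cheapest open site.
  N1→H2 12×7=84, N2→H2 19×8=152, N3→H2 16×11=176, N4→H2 7×3=21, N5→H2 15×11=165, N6→H2 13×2=26
  freight cost 624, fixed 370 → total 994.
Compare {H1}: freight cost 846 + fixed 453 = 1299.
Compare {H1, H2}: freight cost 609 + fixed 823 = 1432.

994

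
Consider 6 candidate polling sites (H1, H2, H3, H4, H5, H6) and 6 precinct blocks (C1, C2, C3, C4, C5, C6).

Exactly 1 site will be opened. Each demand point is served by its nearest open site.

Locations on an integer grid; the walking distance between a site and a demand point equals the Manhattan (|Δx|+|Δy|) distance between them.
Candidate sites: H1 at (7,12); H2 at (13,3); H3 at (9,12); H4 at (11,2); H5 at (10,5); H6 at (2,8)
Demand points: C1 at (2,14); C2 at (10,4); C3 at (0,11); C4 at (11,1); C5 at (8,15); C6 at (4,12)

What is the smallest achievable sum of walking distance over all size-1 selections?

Open {H1}.
  C1→H1 7, C2→H1 11, C3→H1 8, C4→H1 15, C5→H1 4, C6→H1 3  ⇒ total 48.
Compare {H3}: total 50.
Compare {H6}: total 58.
No size-1 selection does better; minimum is 48.

48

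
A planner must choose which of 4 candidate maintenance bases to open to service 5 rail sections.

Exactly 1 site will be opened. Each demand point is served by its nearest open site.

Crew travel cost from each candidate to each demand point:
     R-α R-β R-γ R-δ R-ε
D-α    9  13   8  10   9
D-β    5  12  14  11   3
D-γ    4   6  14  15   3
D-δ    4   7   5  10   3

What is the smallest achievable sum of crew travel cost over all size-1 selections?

Open {D-δ}.
  R-α→D-δ 4, R-β→D-δ 7, R-γ→D-δ 5, R-δ→D-δ 10, R-ε→D-δ 3  ⇒ total 29.
Compare {D-γ}: total 42.
Compare {D-β}: total 45.
No size-1 selection does better; minimum is 29.

29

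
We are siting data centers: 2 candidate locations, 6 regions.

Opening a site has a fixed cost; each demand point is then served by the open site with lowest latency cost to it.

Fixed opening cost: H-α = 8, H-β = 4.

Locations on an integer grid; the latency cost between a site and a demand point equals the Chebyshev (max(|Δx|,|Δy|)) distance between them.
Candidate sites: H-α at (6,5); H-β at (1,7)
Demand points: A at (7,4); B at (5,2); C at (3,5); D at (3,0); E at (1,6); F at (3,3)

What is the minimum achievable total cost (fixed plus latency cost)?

27

Open {H-α, H-β}: assign each demand point to its cheapest open site.
  A→H-α 1, B→H-α 3, C→H-β 2, D→H-α 5, E→H-β 1, F→H-α 3
  latency cost 15, fixed 12 → total 27.
Compare {H-α}: latency cost 20 + fixed 8 = 28.
Compare {H-β}: latency cost 25 + fixed 4 = 29.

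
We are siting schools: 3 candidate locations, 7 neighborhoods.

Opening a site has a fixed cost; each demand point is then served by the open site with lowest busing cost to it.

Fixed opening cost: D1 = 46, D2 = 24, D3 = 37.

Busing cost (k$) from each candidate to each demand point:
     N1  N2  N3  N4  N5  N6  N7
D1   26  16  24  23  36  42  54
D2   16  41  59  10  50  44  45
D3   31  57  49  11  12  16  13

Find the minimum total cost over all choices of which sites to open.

Open {D1, D3}: assign each demand point to its cheapest open site.
  N1→D1 26, N2→D1 16, N3→D1 24, N4→D3 11, N5→D3 12, N6→D3 16, N7→D3 13
  busing cost 118, fixed 83 → total 201.
Compare {D1, D2, D3}: busing cost 107 + fixed 107 = 214.
Compare {D2, D3}: busing cost 157 + fixed 61 = 218.
Compare {D3}: busing cost 189 + fixed 37 = 226.
All other subsets cost ≥ 214. Minimum total cost: 201.

201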